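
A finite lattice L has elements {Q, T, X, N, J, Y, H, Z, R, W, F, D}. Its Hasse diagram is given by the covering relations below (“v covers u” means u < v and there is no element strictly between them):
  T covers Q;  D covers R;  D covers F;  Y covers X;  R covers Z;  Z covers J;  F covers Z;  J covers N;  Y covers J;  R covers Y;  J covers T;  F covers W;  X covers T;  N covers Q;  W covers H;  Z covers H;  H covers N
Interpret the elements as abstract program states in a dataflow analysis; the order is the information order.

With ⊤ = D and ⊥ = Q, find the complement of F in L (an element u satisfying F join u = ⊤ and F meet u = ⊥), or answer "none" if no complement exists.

For every candidate u, either F ∨ u ≠ D or F ∧ u ≠ Q; no complement exists.

none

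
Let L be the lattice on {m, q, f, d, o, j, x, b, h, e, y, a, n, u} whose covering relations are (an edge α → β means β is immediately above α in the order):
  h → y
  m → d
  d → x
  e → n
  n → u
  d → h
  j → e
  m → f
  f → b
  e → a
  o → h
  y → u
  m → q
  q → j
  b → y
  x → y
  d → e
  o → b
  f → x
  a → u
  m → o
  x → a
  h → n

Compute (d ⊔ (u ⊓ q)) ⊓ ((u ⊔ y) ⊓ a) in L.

u ∧ q = q
d ∨ q = e
u ∨ y = u
u ∧ a = a
e ∧ a = e

e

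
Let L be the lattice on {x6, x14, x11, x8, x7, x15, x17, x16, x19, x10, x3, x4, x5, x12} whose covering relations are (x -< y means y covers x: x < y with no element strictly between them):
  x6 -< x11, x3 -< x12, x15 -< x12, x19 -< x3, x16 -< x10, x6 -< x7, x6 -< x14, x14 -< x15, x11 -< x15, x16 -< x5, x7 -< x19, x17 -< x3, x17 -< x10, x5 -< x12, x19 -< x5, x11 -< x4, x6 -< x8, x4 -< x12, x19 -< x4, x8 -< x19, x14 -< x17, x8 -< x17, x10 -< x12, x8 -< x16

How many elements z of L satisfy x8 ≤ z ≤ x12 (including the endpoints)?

The interval [x8, x12] = {x10, x12, x16, x17, x19, x3, x4, x5, x8}, which has 9 elements.

9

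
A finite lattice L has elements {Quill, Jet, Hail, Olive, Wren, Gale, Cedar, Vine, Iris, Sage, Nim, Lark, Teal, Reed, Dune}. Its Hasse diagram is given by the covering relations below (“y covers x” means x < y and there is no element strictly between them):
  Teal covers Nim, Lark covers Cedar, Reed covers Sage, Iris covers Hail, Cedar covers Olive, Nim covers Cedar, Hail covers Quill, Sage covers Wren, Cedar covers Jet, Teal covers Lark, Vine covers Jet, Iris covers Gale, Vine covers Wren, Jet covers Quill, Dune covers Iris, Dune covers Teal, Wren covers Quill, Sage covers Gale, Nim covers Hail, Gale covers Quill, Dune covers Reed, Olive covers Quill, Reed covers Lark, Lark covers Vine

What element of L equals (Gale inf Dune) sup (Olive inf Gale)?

Gale

Gale ∧ Dune = Gale
Olive ∧ Gale = Quill
Gale ∨ Quill = Gale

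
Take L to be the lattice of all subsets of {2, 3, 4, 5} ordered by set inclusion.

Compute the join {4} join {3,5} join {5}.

Under ⊆, join is union: {4} ∪ {3,5} ∪ {5} = {3,4,5}.

{3,4,5}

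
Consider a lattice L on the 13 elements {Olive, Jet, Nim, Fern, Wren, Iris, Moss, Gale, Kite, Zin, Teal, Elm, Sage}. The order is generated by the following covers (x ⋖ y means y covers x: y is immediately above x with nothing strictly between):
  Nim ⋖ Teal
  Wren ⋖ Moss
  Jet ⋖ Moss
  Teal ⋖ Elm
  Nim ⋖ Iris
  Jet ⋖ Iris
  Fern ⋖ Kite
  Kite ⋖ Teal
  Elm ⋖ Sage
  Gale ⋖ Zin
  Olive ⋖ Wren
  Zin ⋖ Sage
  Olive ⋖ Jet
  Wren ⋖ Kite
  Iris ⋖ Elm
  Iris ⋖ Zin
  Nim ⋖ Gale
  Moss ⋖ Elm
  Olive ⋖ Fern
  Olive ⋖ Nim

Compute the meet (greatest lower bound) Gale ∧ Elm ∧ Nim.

Nim

Common lower bounds of {Gale, Elm, Nim}: Nim, Olive.
The greatest among these is Nim.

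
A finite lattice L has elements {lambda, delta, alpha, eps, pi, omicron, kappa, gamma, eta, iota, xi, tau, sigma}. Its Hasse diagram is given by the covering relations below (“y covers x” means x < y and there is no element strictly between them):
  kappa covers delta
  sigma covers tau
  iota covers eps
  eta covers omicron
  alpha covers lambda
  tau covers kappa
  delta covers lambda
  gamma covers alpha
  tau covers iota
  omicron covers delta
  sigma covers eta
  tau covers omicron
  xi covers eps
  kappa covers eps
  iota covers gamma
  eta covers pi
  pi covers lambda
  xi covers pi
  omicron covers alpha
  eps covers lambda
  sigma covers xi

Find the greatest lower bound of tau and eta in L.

Common lower bounds of {tau, eta}: alpha, delta, lambda, omicron.
The greatest among these is omicron.

omicron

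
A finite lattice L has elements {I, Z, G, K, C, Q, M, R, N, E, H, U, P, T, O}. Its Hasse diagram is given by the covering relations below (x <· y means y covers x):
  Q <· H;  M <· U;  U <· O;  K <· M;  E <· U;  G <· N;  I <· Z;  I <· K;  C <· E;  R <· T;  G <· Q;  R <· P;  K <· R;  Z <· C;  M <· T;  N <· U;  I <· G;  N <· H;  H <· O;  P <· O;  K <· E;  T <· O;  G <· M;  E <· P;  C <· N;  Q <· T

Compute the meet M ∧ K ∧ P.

K

Common lower bounds of {M, K, P}: I, K.
The greatest among these is K.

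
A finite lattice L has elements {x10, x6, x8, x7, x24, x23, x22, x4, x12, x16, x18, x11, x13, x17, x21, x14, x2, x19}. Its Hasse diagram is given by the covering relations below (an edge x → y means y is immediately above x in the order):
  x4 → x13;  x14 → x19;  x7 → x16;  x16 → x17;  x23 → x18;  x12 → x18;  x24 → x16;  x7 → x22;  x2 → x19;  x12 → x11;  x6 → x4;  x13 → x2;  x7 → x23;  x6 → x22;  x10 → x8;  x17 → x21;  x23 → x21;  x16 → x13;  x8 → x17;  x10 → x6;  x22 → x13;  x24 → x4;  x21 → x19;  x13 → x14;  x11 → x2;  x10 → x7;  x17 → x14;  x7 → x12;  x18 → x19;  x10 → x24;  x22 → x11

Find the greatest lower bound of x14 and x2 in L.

x13

Common lower bounds of {x14, x2}: x10, x13, x16, x22, x24, x4, x6, x7.
The greatest among these is x13.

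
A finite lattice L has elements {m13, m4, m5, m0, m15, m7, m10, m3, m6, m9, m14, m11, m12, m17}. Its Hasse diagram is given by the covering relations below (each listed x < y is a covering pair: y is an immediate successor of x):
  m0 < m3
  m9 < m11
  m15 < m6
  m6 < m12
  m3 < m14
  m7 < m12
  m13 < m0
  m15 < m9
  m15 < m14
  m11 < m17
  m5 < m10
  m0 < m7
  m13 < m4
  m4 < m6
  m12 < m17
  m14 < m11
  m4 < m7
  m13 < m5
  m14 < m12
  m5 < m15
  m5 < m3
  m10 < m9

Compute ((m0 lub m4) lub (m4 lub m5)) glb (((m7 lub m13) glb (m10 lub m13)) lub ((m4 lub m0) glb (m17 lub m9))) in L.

m7

m0 ∨ m4 = m7
m4 ∨ m5 = m6
m7 ∨ m6 = m12
m7 ∨ m13 = m7
m10 ∨ m13 = m10
m7 ∧ m10 = m13
m4 ∨ m0 = m7
m17 ∨ m9 = m17
m7 ∧ m17 = m7
m13 ∨ m7 = m7
m12 ∧ m7 = m7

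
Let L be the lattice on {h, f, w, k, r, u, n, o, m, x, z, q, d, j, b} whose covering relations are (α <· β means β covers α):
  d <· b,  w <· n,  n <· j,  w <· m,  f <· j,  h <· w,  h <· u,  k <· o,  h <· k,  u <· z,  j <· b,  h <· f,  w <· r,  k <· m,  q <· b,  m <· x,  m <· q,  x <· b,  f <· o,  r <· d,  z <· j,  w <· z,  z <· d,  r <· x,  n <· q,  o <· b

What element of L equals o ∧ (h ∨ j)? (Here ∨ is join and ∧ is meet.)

h ∨ j = j
o ∧ j = f

f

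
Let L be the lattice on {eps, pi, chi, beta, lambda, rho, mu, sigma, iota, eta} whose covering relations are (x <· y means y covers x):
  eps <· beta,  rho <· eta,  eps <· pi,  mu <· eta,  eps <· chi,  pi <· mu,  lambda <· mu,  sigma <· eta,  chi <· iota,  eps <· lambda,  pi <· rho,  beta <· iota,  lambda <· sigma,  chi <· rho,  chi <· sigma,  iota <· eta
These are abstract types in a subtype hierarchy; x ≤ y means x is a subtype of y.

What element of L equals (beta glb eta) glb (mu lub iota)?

beta ∧ eta = beta
mu ∨ iota = eta
beta ∧ eta = beta

beta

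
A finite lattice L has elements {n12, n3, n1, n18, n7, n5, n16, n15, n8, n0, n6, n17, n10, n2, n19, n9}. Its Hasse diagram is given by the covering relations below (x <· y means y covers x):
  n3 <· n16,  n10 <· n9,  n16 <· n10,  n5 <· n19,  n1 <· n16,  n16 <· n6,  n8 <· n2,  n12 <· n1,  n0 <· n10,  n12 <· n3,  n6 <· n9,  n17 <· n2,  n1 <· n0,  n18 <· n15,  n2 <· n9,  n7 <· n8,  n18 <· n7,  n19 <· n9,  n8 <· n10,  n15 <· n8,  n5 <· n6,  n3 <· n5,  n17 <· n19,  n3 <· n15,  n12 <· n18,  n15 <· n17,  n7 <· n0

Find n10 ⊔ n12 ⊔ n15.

Common upper bounds of {n10, n12, n15}: n10, n9.
The least among these is n10.

n10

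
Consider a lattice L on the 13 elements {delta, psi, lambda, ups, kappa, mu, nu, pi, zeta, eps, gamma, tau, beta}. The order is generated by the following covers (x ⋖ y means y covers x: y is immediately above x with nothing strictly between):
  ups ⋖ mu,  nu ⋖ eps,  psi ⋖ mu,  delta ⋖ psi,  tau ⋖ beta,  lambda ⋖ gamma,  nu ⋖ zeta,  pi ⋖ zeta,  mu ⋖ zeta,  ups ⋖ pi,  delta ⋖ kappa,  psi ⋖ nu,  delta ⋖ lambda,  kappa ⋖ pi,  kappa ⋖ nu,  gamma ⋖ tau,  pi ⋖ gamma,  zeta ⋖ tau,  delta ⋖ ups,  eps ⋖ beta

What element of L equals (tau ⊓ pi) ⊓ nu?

kappa

tau ∧ pi = pi
pi ∧ nu = kappa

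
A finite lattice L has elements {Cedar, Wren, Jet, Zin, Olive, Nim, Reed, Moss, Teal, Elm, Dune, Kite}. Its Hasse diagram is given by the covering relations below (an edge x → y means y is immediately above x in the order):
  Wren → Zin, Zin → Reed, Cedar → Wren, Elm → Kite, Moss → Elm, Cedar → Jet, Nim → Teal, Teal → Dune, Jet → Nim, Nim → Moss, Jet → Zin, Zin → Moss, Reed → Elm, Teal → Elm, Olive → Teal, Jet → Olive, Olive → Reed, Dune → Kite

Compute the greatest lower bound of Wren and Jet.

Common lower bounds of {Wren, Jet}: Cedar.
The greatest among these is Cedar.

Cedar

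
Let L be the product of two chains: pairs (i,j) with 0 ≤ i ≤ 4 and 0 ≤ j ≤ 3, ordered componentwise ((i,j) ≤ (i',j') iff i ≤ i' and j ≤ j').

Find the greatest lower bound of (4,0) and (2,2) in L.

(2,0)

Common lower bounds of {(4,0), (2,2)}: (0,0), (1,0), (2,0).
The greatest among these is (2,0).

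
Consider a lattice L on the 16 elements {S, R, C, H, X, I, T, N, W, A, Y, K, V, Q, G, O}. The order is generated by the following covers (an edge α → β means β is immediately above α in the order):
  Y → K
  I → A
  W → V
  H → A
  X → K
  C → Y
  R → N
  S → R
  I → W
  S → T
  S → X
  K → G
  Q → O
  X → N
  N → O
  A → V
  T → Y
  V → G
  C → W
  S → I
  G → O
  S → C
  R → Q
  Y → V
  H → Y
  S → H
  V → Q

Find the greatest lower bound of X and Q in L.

Common lower bounds of {X, Q}: S.
The greatest among these is S.

S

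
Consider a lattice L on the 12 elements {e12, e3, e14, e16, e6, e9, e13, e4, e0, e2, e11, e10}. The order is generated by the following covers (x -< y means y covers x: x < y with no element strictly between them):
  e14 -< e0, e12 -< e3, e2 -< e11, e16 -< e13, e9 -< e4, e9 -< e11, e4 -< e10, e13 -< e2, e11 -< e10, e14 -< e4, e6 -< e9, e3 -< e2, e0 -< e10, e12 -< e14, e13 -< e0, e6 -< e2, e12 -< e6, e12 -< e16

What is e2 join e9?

e11

Common upper bounds of {e2, e9}: e10, e11.
The least among these is e11.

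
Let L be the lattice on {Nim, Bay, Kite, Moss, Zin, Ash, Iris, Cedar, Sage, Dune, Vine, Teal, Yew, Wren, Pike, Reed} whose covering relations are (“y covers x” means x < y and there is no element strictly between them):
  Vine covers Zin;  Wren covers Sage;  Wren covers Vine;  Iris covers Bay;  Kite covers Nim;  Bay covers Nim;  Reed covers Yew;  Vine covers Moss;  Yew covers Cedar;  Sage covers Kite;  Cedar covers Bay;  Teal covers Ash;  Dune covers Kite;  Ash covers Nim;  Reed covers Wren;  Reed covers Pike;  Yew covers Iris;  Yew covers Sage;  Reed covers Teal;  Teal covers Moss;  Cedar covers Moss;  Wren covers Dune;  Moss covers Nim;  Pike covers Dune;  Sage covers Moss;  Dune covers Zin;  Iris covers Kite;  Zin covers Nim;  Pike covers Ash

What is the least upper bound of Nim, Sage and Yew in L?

Common upper bounds of {Nim, Sage, Yew}: Reed, Yew.
The least among these is Yew.

Yew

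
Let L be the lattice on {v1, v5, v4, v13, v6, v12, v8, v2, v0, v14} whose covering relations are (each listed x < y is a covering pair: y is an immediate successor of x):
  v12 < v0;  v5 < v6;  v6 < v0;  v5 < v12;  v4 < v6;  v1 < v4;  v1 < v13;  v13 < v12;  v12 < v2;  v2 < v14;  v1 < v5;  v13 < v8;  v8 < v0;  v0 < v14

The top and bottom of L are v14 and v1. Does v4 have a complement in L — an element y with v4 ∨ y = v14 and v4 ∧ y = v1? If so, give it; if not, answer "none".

Need y with v4 ∨ y = v14 and v4 ∧ y = v1.
Checking each element gives: v2.

v2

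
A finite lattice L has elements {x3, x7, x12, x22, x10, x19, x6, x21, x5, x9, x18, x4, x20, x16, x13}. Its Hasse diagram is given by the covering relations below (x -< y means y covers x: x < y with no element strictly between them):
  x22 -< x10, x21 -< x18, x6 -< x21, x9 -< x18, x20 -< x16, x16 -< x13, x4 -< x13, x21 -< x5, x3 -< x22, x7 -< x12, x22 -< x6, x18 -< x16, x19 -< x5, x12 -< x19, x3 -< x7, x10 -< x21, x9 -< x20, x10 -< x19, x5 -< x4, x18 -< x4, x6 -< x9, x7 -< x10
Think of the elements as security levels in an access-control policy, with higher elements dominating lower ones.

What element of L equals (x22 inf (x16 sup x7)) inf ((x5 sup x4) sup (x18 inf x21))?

x22

x16 ∨ x7 = x16
x22 ∧ x16 = x22
x5 ∨ x4 = x4
x18 ∧ x21 = x21
x4 ∨ x21 = x4
x22 ∧ x4 = x22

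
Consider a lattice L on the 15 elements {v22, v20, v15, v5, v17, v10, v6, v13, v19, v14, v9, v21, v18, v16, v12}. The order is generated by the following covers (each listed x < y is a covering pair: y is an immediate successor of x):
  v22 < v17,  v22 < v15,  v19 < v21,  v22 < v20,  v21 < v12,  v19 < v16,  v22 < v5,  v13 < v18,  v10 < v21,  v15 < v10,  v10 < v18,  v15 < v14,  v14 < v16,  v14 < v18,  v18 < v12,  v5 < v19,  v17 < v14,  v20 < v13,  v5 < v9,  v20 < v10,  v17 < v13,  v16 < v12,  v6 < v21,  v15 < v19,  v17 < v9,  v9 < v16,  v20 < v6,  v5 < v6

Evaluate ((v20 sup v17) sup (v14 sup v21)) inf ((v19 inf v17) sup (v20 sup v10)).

v10

v20 ∨ v17 = v13
v14 ∨ v21 = v12
v13 ∨ v12 = v12
v19 ∧ v17 = v22
v20 ∨ v10 = v10
v22 ∨ v10 = v10
v12 ∧ v10 = v10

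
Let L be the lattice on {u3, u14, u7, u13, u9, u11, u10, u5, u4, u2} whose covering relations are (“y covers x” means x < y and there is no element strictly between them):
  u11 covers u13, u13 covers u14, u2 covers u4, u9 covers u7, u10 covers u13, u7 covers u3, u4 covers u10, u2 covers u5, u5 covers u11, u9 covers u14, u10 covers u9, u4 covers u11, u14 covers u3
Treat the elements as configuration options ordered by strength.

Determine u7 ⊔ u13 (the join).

Common upper bounds of {u7, u13}: u10, u2, u4.
The least among these is u10.

u10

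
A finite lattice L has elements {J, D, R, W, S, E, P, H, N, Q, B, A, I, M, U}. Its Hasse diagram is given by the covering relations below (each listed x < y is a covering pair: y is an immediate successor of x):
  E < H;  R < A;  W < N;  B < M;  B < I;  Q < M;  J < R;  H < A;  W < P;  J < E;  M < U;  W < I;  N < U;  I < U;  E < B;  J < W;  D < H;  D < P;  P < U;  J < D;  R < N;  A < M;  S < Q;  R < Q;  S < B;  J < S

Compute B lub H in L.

B ∨ H = M

M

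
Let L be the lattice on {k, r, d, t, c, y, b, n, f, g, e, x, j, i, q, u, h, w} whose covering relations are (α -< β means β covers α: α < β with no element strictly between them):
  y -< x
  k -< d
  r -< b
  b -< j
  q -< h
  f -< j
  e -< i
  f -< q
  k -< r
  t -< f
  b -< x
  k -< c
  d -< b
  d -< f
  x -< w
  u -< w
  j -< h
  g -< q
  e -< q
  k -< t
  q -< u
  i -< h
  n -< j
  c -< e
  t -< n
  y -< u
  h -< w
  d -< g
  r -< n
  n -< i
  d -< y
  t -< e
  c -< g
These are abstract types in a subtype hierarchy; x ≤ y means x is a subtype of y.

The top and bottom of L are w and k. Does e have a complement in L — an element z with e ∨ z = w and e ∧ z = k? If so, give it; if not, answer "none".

x

Need z with e ∨ z = w and e ∧ z = k.
Checking each element gives: x.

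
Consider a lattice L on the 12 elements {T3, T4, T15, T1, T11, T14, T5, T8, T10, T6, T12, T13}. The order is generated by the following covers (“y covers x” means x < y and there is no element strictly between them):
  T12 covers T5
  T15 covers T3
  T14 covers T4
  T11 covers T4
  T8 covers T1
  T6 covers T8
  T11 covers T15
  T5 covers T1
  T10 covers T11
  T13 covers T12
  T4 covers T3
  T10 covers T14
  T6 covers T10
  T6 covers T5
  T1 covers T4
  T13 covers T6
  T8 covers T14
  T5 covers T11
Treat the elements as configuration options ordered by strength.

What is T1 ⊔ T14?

Common upper bounds of {T1, T14}: T13, T6, T8.
The least among these is T8.

T8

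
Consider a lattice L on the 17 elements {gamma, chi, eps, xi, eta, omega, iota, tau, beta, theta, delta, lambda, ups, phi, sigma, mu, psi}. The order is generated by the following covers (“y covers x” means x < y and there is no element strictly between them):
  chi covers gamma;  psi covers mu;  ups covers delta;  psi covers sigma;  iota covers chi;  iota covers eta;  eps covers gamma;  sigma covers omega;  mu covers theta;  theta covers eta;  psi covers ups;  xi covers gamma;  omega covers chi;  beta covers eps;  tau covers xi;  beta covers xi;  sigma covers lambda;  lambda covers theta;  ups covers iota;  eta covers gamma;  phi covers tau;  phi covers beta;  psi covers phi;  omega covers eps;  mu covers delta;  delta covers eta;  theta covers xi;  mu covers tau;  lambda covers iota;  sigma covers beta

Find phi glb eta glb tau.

Common lower bounds of {phi, eta, tau}: gamma.
The greatest among these is gamma.

gamma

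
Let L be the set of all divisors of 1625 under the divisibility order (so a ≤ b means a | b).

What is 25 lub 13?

In the divisibility order, the join is the least common multiple: lcm(25, 13) = 325.

325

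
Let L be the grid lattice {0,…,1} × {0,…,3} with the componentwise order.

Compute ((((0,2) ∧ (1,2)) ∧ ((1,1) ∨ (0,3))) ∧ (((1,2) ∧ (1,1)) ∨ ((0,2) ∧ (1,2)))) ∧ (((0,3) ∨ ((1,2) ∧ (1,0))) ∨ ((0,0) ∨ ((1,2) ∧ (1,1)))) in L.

(0,2) ∧ (1,2) = (0,2)
(1,1) ∨ (0,3) = (1,3)
(0,2) ∧ (1,3) = (0,2)
(1,2) ∧ (1,1) = (1,1)
(0,2) ∧ (1,2) = (0,2)
(1,1) ∨ (0,2) = (1,2)
(0,2) ∧ (1,2) = (0,2)
(1,2) ∧ (1,0) = (1,0)
(0,3) ∨ (1,0) = (1,3)
(1,2) ∧ (1,1) = (1,1)
(0,0) ∨ (1,1) = (1,1)
(1,3) ∨ (1,1) = (1,3)
(0,2) ∧ (1,3) = (0,2)

(0,2)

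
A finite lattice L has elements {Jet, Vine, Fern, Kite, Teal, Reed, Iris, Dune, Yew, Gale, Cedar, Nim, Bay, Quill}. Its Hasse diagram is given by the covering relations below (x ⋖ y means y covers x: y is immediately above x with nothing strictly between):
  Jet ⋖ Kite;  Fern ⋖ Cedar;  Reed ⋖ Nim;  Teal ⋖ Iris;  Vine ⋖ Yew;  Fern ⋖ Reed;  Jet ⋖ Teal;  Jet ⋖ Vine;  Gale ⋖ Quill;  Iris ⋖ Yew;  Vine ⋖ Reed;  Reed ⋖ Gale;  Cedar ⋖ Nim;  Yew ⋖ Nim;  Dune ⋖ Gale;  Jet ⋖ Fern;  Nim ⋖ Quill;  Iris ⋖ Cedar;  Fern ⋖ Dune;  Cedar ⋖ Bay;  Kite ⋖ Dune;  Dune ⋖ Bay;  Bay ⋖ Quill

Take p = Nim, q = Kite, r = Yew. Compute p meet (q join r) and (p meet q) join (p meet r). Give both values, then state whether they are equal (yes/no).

Nim; Yew; no

q join r = Quill, so p meet (q join r) = Nim meet Quill = Nim.
p meet q = Jet and p meet r = Yew, so (p meet q) join (p meet r) = Jet join Yew = Yew.
Equal: no.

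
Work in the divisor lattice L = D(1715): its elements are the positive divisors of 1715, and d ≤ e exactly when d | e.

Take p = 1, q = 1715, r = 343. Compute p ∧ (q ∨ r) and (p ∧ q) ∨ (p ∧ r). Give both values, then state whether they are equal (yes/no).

q ∨ r = 1715, so p ∧ (q ∨ r) = 1 ∧ 1715 = 1.
p ∧ q = 1 and p ∧ r = 1, so (p ∧ q) ∨ (p ∧ r) = 1 ∨ 1 = 1.
Equal: yes.

1; 1; yes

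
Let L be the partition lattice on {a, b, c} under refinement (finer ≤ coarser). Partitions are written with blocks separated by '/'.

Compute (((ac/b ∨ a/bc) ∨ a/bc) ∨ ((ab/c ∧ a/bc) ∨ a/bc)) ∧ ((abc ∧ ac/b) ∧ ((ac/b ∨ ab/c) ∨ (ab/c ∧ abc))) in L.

ac/b ∨ a/bc = abc
abc ∨ a/bc = abc
ab/c ∧ a/bc = a/b/c
a/b/c ∨ a/bc = a/bc
abc ∨ a/bc = abc
abc ∧ ac/b = ac/b
ac/b ∨ ab/c = abc
ab/c ∧ abc = ab/c
abc ∨ ab/c = abc
ac/b ∧ abc = ac/b
abc ∧ ac/b = ac/b

ac/b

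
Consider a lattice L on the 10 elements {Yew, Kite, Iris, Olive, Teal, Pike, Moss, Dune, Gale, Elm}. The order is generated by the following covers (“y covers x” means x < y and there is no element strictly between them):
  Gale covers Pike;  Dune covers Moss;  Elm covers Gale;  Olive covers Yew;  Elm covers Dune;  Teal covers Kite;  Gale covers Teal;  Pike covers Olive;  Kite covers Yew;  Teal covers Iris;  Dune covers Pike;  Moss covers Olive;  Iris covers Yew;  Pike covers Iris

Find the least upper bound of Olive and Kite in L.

Gale

Common upper bounds of {Olive, Kite}: Elm, Gale.
The least among these is Gale.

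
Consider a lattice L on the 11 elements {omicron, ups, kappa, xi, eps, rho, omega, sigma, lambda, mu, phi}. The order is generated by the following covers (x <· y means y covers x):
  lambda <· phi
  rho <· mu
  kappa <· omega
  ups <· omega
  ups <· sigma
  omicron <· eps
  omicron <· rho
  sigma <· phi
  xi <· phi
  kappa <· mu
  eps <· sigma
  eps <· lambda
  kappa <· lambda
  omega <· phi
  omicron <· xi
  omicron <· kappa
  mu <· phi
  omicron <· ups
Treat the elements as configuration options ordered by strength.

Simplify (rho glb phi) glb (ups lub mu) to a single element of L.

rho

rho ∧ phi = rho
ups ∨ mu = phi
rho ∧ phi = rho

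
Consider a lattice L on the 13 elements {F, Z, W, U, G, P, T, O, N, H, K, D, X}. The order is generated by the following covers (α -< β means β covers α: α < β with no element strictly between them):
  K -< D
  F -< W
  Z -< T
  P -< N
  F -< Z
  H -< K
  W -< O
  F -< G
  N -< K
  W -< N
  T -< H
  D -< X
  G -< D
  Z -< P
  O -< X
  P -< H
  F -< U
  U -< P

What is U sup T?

H

Common upper bounds of {U, T}: D, H, K, X.
The least among these is H.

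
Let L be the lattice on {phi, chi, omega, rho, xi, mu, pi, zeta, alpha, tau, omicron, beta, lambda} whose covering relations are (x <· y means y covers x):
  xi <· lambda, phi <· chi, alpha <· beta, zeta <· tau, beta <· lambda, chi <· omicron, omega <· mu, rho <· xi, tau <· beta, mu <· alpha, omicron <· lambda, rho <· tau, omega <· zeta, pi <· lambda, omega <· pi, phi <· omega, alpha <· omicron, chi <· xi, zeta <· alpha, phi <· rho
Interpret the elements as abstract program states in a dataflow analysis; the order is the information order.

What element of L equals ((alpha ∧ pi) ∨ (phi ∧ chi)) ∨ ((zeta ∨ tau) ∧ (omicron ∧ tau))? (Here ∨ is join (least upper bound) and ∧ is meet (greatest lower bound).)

alpha ∧ pi = omega
phi ∧ chi = phi
omega ∨ phi = omega
zeta ∨ tau = tau
omicron ∧ tau = zeta
tau ∧ zeta = zeta
omega ∨ zeta = zeta

zeta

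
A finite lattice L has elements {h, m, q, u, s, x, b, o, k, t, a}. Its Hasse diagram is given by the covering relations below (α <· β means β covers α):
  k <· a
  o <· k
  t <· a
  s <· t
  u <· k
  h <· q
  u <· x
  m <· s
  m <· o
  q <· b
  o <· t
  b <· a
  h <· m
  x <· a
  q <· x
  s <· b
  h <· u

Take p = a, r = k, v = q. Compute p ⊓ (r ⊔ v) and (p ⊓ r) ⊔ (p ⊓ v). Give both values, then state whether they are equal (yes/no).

r ⊔ v = a, so p ⊓ (r ⊔ v) = a ⊓ a = a.
p ⊓ r = k and p ⊓ v = q, so (p ⊓ r) ⊔ (p ⊓ v) = k ⊔ q = a.
Equal: yes.

a; a; yes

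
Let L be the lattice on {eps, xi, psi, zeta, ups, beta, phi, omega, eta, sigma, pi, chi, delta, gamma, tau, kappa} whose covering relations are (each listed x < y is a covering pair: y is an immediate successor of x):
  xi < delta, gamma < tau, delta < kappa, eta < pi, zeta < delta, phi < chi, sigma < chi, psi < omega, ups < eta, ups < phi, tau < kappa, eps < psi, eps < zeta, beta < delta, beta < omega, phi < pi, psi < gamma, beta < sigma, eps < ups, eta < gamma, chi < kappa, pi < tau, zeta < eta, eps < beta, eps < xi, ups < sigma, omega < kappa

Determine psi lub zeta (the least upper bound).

Common upper bounds of {psi, zeta}: gamma, kappa, tau.
The least among these is gamma.

gamma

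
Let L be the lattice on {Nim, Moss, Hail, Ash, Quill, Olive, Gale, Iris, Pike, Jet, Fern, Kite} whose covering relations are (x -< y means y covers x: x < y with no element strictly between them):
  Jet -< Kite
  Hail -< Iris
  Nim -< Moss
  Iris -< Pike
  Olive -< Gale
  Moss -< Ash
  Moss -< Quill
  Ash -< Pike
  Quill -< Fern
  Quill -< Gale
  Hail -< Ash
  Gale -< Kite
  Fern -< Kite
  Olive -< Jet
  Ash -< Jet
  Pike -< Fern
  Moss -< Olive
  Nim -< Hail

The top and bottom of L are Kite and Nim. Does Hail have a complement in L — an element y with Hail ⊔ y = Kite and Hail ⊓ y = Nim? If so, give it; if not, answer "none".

Need y with Hail ∨ y = Kite and Hail ∧ y = Nim.
Checking each element gives: Gale.

Gale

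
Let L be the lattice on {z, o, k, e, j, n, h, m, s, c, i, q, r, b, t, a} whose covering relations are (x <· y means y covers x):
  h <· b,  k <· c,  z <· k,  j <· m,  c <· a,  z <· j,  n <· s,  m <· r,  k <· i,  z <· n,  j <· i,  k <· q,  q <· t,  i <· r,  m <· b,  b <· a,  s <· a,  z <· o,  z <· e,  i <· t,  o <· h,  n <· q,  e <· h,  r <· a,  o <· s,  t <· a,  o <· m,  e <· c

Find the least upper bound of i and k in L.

i

Common upper bounds of {i, k}: a, i, r, t.
The least among these is i.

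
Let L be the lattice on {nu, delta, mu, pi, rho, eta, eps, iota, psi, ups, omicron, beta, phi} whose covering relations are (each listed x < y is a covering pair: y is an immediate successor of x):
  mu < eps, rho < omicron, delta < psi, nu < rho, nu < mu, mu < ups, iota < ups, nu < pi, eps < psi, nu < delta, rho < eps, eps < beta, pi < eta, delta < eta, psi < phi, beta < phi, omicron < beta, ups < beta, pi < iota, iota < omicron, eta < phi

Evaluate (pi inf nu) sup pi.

pi ∧ nu = nu
nu ∨ pi = pi

pi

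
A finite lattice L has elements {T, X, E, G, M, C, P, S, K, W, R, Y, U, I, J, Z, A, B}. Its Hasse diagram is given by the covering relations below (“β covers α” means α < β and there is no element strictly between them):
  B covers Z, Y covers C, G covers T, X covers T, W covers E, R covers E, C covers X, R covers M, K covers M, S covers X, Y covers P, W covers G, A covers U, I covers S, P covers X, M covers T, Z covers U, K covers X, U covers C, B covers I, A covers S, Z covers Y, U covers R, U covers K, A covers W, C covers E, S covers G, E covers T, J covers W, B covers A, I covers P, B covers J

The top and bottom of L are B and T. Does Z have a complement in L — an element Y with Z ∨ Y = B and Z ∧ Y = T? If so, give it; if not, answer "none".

Need Y with Z ∨ Y = B and Z ∧ Y = T.
Checking each element gives: G.

G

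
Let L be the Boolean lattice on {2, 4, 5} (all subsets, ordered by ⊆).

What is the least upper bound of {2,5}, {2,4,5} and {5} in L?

Common upper bounds of {{2,5}, {2,4,5}, {5}}: {2,4,5}.
The least among these is {2,4,5}.

{2,4,5}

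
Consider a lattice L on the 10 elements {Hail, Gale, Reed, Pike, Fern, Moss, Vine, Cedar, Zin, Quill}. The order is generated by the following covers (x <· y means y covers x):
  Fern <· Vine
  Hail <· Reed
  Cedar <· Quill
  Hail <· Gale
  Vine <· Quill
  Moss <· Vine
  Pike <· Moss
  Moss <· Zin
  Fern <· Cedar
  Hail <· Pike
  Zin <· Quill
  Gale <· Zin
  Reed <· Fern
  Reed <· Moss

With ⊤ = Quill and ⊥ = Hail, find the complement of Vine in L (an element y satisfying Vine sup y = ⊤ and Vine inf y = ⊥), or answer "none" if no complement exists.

Need y with Vine ∨ y = Quill and Vine ∧ y = Hail.
Checking each element gives: Gale.

Gale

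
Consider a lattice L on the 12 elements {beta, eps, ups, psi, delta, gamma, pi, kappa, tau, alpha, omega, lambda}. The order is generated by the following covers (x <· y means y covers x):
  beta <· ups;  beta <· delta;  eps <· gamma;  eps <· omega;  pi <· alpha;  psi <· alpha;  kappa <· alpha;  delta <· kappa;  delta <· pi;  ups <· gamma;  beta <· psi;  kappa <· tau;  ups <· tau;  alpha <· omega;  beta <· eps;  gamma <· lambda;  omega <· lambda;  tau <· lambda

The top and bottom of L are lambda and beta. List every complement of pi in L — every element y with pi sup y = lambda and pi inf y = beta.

Need y with pi ∨ y = lambda and pi ∧ y = beta.
Checking each element gives: gamma, ups.

gamma, ups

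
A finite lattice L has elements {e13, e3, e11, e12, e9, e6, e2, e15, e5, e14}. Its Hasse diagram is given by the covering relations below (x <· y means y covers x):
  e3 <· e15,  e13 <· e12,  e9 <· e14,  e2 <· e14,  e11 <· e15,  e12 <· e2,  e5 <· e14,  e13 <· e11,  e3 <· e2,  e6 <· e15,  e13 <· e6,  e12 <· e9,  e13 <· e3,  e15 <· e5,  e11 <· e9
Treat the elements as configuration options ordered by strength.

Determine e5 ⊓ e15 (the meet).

e15

Common lower bounds of {e5, e15}: e11, e13, e15, e3, e6.
The greatest among these is e15.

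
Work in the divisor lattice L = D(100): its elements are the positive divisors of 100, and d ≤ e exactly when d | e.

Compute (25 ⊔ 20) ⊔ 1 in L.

100

25 ∨ 20 = 100
100 ∨ 1 = 100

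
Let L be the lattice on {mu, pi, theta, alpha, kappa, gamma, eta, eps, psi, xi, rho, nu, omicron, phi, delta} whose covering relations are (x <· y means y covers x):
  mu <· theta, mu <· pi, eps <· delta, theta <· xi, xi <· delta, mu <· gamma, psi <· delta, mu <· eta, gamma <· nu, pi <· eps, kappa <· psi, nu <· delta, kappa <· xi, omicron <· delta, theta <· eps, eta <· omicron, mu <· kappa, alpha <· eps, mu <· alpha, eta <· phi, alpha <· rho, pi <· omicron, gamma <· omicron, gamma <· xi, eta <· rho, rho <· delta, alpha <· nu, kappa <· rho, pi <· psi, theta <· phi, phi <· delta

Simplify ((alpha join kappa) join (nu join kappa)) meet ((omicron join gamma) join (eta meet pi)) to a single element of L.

alpha ∨ kappa = rho
nu ∨ kappa = delta
rho ∨ delta = delta
omicron ∨ gamma = omicron
eta ∧ pi = mu
omicron ∨ mu = omicron
delta ∧ omicron = omicron

omicron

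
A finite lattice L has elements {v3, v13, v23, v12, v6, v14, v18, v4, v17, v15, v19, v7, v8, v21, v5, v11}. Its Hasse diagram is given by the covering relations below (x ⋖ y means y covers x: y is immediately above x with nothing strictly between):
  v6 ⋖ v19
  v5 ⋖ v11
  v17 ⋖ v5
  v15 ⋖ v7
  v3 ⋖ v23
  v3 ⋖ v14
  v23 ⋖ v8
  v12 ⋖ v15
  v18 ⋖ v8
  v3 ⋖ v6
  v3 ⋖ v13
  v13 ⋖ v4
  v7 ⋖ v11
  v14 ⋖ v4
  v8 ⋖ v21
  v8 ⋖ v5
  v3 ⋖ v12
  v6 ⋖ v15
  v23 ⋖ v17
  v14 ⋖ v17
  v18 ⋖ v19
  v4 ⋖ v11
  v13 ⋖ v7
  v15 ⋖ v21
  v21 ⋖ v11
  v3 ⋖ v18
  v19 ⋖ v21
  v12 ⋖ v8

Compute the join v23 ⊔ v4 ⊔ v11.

v11

Common upper bounds of {v23, v4, v11}: v11.
The least among these is v11.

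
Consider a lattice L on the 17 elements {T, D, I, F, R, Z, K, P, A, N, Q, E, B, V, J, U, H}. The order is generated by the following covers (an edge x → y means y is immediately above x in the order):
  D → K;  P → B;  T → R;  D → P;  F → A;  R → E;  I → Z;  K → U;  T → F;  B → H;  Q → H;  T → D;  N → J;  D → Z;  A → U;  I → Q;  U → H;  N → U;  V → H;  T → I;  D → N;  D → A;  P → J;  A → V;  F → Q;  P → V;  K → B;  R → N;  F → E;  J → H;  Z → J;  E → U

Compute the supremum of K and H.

H

Common upper bounds of {K, H}: H.
The least among these is H.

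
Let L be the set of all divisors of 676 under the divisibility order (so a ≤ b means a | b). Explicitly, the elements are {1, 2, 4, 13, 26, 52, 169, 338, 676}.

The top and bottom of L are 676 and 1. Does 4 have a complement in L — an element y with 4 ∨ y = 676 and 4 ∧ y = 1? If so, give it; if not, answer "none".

Need y with 4 ∨ y = 676 and 4 ∧ y = 1.
Checking each element gives: 169.

169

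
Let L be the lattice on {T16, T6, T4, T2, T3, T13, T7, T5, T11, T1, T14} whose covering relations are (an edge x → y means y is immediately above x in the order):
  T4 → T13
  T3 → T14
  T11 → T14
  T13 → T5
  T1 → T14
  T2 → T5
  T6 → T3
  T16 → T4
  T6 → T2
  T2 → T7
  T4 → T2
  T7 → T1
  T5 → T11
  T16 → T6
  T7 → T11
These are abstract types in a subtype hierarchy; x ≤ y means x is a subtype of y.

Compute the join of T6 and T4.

T2

Common upper bounds of {T6, T4}: T1, T11, T14, T2, T5, T7.
The least among these is T2.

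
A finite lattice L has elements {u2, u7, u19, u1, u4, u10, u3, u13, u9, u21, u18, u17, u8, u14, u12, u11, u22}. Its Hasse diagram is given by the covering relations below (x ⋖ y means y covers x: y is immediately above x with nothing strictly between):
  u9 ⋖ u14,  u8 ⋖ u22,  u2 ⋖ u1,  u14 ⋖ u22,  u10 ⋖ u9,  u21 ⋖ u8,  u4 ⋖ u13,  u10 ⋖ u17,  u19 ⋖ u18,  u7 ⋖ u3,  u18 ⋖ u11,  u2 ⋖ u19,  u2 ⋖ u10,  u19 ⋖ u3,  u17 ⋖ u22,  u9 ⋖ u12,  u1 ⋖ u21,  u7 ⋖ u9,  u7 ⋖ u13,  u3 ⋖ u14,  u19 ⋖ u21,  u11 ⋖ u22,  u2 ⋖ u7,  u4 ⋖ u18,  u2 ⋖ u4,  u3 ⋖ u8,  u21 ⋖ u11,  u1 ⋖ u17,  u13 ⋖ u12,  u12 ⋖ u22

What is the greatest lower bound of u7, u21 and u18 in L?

u2

Common lower bounds of {u7, u21, u18}: u2.
The greatest among these is u2.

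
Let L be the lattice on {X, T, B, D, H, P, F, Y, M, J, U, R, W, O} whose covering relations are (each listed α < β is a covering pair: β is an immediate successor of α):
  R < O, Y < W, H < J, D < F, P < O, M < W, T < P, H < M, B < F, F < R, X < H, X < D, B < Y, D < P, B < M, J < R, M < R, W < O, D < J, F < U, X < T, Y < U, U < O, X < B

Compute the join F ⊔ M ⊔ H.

Common upper bounds of {F, M, H}: O, R.
The least among these is R.

R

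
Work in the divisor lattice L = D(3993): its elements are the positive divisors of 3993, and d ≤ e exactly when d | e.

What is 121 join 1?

121

Common upper bounds of {121, 1}: 121, 1331, 363, 3993.
The least among these is 121.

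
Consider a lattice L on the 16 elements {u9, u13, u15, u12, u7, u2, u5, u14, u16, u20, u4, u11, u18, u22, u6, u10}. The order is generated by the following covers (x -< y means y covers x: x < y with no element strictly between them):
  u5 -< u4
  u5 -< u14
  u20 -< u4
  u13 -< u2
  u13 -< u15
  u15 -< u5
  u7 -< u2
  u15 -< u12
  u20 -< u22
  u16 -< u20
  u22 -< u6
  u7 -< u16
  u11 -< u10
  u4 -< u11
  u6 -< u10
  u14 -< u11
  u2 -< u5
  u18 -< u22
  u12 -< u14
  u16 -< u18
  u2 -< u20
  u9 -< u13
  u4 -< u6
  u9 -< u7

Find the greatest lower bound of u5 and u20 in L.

u2

Common lower bounds of {u5, u20}: u13, u2, u7, u9.
The greatest among these is u2.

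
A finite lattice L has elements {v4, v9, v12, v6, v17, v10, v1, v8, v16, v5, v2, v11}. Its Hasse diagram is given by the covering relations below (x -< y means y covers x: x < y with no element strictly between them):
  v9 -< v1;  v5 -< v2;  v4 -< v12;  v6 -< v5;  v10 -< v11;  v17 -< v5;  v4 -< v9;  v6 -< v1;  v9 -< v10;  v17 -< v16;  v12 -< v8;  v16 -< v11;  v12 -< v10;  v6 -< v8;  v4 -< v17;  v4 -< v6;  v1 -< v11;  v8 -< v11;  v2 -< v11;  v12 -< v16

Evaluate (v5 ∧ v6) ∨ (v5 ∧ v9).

v5 ∧ v6 = v6
v5 ∧ v9 = v4
v6 ∨ v4 = v6

v6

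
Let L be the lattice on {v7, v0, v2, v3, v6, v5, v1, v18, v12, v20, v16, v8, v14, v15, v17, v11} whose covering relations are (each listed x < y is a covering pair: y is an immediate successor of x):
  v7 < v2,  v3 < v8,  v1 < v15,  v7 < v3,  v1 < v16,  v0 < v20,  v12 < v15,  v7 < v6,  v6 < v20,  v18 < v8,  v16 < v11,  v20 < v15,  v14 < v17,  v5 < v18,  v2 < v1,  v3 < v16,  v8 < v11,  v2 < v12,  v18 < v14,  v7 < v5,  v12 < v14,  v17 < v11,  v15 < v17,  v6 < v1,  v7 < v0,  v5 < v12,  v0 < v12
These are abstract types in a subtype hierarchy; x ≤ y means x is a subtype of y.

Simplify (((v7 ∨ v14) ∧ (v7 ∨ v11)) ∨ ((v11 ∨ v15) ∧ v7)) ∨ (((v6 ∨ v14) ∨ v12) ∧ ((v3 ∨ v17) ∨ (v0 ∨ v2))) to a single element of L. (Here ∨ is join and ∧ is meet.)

v17

v7 ∨ v14 = v14
v7 ∨ v11 = v11
v14 ∧ v11 = v14
v11 ∨ v15 = v11
v11 ∧ v7 = v7
v14 ∨ v7 = v14
v6 ∨ v14 = v17
v17 ∨ v12 = v17
v3 ∨ v17 = v11
v0 ∨ v2 = v12
v11 ∨ v12 = v11
v17 ∧ v11 = v17
v14 ∨ v17 = v17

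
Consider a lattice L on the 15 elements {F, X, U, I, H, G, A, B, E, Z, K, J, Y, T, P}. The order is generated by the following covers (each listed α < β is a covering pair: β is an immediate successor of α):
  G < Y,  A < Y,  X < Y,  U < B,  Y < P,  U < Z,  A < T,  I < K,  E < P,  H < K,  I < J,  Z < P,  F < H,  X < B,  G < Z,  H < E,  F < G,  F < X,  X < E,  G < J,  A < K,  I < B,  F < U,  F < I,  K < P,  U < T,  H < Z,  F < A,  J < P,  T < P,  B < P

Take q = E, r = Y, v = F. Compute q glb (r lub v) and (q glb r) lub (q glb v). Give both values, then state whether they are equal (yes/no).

X; X; yes

r lub v = Y, so q glb (r lub v) = E glb Y = X.
q glb r = X and q glb v = F, so (q glb r) lub (q glb v) = X lub F = X.
Equal: yes.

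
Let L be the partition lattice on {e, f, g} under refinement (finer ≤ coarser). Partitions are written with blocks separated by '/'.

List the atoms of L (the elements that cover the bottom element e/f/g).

e/fg, ef/g, eg/f

The atoms are exactly the elements that cover e/f/g: e/fg, ef/g, eg/f.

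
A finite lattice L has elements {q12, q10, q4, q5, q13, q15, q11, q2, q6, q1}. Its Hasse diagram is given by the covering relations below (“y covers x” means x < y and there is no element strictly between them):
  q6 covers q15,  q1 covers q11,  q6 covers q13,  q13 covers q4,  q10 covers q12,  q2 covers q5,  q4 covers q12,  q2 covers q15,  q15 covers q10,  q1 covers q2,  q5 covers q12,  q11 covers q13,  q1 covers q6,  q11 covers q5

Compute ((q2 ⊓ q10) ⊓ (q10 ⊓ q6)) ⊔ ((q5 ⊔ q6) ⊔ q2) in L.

q2 ∧ q10 = q10
q10 ∧ q6 = q10
q10 ∧ q10 = q10
q5 ∨ q6 = q1
q1 ∨ q2 = q1
q10 ∨ q1 = q1

q1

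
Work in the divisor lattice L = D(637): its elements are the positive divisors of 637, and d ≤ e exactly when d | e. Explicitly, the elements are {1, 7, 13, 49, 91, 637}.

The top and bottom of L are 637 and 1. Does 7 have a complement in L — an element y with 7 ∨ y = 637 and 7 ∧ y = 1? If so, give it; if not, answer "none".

none

For every candidate y, either 7 ∨ y ≠ 637 or 7 ∧ y ≠ 1; no complement exists.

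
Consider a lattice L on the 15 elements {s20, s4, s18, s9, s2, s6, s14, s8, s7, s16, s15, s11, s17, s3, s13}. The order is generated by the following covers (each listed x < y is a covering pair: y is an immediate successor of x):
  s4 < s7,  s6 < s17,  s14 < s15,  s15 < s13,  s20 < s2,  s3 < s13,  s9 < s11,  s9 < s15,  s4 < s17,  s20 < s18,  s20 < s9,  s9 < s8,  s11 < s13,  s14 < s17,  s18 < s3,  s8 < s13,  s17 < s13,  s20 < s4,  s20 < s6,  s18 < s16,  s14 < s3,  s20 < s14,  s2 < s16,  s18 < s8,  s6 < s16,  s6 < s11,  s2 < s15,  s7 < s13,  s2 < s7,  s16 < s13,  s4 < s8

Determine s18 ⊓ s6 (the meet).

Common lower bounds of {s18, s6}: s20.
The greatest among these is s20.

s20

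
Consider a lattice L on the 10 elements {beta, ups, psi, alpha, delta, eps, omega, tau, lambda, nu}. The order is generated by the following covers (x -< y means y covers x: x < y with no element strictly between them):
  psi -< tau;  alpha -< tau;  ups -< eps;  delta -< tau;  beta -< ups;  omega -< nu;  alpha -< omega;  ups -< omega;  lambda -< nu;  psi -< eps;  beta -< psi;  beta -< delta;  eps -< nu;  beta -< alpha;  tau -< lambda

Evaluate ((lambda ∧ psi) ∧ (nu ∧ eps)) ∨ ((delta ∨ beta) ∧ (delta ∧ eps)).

lambda ∧ psi = psi
nu ∧ eps = eps
psi ∧ eps = psi
delta ∨ beta = delta
delta ∧ eps = beta
delta ∧ beta = beta
psi ∨ beta = psi

psi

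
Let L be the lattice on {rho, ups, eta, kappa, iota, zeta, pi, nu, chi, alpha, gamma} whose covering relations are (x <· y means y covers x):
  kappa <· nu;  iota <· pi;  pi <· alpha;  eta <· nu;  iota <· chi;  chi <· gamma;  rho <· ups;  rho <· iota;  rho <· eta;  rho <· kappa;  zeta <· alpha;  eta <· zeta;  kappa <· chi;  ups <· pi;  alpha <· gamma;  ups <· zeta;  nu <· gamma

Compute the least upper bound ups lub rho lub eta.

Common upper bounds of {ups, rho, eta}: alpha, gamma, zeta.
The least among these is zeta.

zeta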